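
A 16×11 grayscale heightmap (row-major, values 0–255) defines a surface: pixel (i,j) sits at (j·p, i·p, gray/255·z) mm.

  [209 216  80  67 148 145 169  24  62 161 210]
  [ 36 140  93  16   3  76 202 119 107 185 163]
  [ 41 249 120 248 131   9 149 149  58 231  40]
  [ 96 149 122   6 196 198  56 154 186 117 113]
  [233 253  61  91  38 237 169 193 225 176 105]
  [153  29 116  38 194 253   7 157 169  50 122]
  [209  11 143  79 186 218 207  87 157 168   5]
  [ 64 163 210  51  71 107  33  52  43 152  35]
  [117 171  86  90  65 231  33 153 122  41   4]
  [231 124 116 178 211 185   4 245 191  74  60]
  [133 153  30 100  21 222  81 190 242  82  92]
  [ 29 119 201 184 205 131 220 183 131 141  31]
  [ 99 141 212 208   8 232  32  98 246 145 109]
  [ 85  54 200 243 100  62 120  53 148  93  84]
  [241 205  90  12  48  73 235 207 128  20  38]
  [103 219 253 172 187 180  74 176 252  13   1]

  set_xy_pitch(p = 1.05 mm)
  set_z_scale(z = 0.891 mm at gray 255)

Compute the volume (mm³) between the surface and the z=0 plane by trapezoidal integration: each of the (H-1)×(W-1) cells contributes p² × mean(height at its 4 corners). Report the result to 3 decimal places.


74.140

height_mm = gray/255 × 0.891; cell vol = 1.05² × mean(4 corners)
unit = 1.05² × 0.891 / (4×255) = 0.000963066 mm³ per gray-sum
row 0: Σ corner-gray over 10 cells = 4644  → 4.4725
row 1: Σ corner-gray over 10 cells = 4850  → 4.6709
row 2: Σ corner-gray over 10 cells = 5346  → 5.1486
row 3: Σ corner-gray over 10 cells = 5801  → 5.5867
row 4: Σ corner-gray over 10 cells = 5525  → 5.3209
row 5: Σ corner-gray over 10 cells = 5027  → 4.8413
row 6: Σ corner-gray over 10 cells = 4589  → 4.4195
row 7: Σ corner-gray over 10 cells = 3968  → 3.8214
row 8: Σ corner-gray over 10 cells = 5052  → 4.8654
row 9: Σ corner-gray over 10 cells = 5414  → 5.2140
row 10: Σ corner-gray over 10 cells = 5557  → 5.3518
row 11: Σ corner-gray over 10 cells = 5942  → 5.7225
row 12: Σ corner-gray over 10 cells = 5167  → 4.9762
row 13: Σ corner-gray over 10 cells = 4630  → 4.4590
row 14: Σ corner-gray over 10 cells = 5471  → 5.2689
Σ rows: total corner-gray = 76983  → 74.1397 mm³


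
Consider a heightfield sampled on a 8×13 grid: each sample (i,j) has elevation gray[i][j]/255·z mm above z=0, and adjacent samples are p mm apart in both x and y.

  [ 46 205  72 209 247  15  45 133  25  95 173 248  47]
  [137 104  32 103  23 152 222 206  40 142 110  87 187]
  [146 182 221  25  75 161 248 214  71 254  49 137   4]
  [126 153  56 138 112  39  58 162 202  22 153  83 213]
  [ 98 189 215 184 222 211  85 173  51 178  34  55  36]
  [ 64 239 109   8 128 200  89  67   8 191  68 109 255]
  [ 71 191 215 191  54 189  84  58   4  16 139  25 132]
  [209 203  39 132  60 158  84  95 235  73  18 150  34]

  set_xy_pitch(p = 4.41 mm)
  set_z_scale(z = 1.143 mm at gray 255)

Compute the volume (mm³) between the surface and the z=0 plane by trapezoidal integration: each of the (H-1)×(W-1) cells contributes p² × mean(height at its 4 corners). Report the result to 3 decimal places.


height_mm = gray/255 × 1.143; cell vol = 4.41² × mean(4 corners)
unit = 4.41² × 1.143 / (4×255) = 0.0217933 mm³ per gray-sum
row 0: Σ corner-gray over 12 cells = 5793  → 126.2487
row 1: Σ corner-gray over 12 cells = 6190  → 134.9006
row 2: Σ corner-gray over 12 cells = 6119  → 133.3533
row 3: Σ corner-gray over 12 cells = 6023  → 131.2611
row 4: Σ corner-gray over 12 cells = 6079  → 132.4815
row 5: Σ corner-gray over 12 cells = 5286  → 115.1994
row 6: Σ corner-gray over 12 cells = 5272  → 114.8943
Σ rows: total corner-gray = 40762  → 888.3390 mm³

888.339


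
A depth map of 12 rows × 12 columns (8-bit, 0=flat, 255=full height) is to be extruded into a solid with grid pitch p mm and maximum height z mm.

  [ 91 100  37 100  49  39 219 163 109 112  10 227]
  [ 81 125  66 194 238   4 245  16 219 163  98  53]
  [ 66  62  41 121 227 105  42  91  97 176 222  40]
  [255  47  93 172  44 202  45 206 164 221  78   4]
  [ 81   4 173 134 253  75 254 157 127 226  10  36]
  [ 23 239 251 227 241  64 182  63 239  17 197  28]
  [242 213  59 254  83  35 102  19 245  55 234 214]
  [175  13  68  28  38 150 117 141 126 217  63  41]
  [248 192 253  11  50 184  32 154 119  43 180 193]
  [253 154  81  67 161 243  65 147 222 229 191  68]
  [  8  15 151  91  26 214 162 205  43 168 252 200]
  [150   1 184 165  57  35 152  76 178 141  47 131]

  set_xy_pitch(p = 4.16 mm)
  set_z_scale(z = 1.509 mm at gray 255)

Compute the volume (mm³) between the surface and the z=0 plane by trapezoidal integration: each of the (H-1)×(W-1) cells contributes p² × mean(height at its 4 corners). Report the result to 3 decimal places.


1598.928

height_mm = gray/255 × 1.509; cell vol = 4.16² × mean(4 corners)
unit = 4.16² × 1.509 / (4×255) = 0.0256021 mm³ per gray-sum
row 0: Σ corner-gray over 11 cells = 5064  → 129.6491
row 1: Σ corner-gray over 11 cells = 5344  → 136.8177
row 2: Σ corner-gray over 11 cells = 5277  → 135.1023
row 3: Σ corner-gray over 11 cells = 5746  → 147.1097
row 4: Σ corner-gray over 11 cells = 6434  → 164.7240
row 5: Σ corner-gray over 11 cells = 6545  → 167.5658
row 6: Σ corner-gray over 11 cells = 5192  → 132.9261
row 7: Σ corner-gray over 11 cells = 5015  → 128.3946
row 8: Σ corner-gray over 11 cells = 6318  → 161.7541
row 9: Σ corner-gray over 11 cells = 6303  → 161.3701
row 10: Σ corner-gray over 11 cells = 5215  → 133.5150
Σ rows: total corner-gray = 62453  → 1598.9285 mm³


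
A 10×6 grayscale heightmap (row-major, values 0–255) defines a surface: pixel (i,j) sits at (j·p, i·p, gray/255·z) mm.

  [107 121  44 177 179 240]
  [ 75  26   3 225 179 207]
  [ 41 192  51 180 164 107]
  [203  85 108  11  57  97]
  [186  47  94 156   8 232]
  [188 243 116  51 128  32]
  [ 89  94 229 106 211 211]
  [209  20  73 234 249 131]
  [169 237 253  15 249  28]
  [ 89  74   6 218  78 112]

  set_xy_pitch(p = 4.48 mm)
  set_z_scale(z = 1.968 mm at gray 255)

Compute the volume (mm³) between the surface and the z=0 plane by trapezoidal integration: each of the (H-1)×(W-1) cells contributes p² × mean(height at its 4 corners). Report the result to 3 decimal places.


height_mm = gray/255 × 1.968; cell vol = 4.48² × mean(4 corners)
unit = 4.48² × 1.968 / (4×255) = 0.0387241 mm³ per gray-sum
row 0: Σ corner-gray over 5 cells = 2537  → 98.2430
row 1: Σ corner-gray over 5 cells = 2470  → 95.6484
row 2: Σ corner-gray over 5 cells = 2144  → 83.0244
row 3: Σ corner-gray over 5 cells = 1850  → 71.6395
row 4: Σ corner-gray over 5 cells = 2324  → 89.9947
row 5: Σ corner-gray over 5 cells = 2876  → 111.3704
row 6: Σ corner-gray over 5 cells = 3072  → 118.9603
row 7: Σ corner-gray over 5 cells = 3197  → 123.8008
row 8: Σ corner-gray over 5 cells = 2658  → 102.9286
Σ rows: total corner-gray = 23128  → 895.6102 mm³

895.610


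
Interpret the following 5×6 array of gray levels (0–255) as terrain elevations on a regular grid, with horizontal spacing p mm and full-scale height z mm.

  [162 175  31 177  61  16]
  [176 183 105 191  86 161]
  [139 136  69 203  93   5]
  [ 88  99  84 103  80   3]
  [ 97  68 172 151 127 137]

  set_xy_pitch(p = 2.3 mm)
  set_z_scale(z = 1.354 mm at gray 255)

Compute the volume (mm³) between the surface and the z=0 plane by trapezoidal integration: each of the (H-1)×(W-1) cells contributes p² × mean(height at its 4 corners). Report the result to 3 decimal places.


height_mm = gray/255 × 1.354; cell vol = 2.3² × mean(4 corners)
unit = 2.3² × 1.354 / (4×255) = 0.00702222 mm³ per gray-sum
row 0: Σ corner-gray over 5 cells = 2533  → 17.7873
row 1: Σ corner-gray over 5 cells = 2613  → 18.3490
row 2: Σ corner-gray over 5 cells = 1969  → 13.8267
row 3: Σ corner-gray over 5 cells = 2093  → 14.6975
Σ rows: total corner-gray = 9208  → 64.6606 mm³

64.661


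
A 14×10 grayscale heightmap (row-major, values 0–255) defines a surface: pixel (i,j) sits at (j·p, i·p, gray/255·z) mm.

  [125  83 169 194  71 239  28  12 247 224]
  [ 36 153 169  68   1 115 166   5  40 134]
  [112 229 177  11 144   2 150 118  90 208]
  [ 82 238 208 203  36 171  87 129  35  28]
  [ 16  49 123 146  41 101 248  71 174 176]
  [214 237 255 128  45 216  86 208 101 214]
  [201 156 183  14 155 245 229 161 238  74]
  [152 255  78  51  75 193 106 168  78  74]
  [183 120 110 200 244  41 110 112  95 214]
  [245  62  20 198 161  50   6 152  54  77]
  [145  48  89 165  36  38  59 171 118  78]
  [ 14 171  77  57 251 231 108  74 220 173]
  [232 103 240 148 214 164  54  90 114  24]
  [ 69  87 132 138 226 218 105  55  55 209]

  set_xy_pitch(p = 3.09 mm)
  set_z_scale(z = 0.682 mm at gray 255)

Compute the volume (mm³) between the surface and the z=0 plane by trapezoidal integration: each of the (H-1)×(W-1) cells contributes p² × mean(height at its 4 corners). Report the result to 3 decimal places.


height_mm = gray/255 × 0.682; cell vol = 3.09² × mean(4 corners)
unit = 3.09² × 0.682 / (4×255) = 0.00638412 mm³ per gray-sum
row 0: Σ corner-gray over 9 cells = 4039  → 25.7855
row 1: Σ corner-gray over 9 cells = 3766  → 24.0426
row 2: Σ corner-gray over 9 cells = 4486  → 28.6392
row 3: Σ corner-gray over 9 cells = 4422  → 28.2306
row 4: Σ corner-gray over 9 cells = 5078  → 32.4186
row 5: Σ corner-gray over 9 cells = 6017  → 38.4133
row 6: Σ corner-gray over 9 cells = 5271  → 33.6507
row 7: Σ corner-gray over 9 cells = 4695  → 29.9735
row 8: Σ corner-gray over 9 cells = 4189  → 26.7431
row 9: Σ corner-gray over 9 cells = 3399  → 21.6996
row 10: Σ corner-gray over 9 cells = 4236  → 27.0431
row 11: Σ corner-gray over 9 cells = 5075  → 32.3994
row 12: Σ corner-gray over 9 cells = 4820  → 30.7715
Σ rows: total corner-gray = 59493  → 379.8106 mm³

379.811


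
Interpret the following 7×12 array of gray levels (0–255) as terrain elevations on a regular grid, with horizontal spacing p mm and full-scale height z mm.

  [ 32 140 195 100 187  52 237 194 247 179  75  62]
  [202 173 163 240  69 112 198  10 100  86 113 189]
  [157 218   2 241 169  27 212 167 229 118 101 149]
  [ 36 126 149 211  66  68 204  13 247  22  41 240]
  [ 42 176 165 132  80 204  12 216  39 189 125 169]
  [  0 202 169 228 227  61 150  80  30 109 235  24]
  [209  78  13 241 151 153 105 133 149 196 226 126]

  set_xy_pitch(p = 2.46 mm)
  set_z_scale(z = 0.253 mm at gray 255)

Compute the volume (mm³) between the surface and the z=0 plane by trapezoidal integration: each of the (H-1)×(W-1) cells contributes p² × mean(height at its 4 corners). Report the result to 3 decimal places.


53.802

height_mm = gray/255 × 0.253; cell vol = 2.46² × mean(4 corners)
unit = 2.46² × 0.253 / (4×255) = 0.00150103 mm³ per gray-sum
row 0: Σ corner-gray over 11 cells = 6225  → 9.3439
row 1: Σ corner-gray over 11 cells = 6193  → 9.2959
row 2: Σ corner-gray over 11 cells = 5844  → 8.7720
row 3: Σ corner-gray over 11 cells = 5457  → 8.1911
row 4: Σ corner-gray over 11 cells = 5893  → 8.8456
row 5: Σ corner-gray over 11 cells = 6231  → 9.3529
Σ rows: total corner-gray = 35843  → 53.8016 mm³


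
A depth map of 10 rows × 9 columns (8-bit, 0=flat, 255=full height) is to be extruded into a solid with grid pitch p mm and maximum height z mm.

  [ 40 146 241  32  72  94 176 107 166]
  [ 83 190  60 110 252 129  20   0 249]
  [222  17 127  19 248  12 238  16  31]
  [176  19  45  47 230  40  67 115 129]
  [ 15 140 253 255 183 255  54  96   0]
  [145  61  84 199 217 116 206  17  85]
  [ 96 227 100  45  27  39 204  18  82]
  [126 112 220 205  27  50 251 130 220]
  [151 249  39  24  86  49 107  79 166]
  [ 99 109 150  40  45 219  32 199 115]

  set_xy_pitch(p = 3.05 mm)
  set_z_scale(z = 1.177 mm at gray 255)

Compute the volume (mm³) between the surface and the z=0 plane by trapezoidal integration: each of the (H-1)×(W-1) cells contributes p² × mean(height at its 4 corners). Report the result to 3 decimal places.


height_mm = gray/255 × 1.177; cell vol = 3.05² × mean(4 corners)
unit = 3.05² × 1.177 / (4×255) = 0.0107344 mm³ per gray-sum
row 0: Σ corner-gray over 8 cells = 3796  → 40.7476
row 1: Σ corner-gray over 8 cells = 3461  → 37.1516
row 2: Σ corner-gray over 8 cells = 3038  → 32.6110
row 3: Σ corner-gray over 8 cells = 3918  → 42.0572
row 4: Σ corner-gray over 8 cells = 4517  → 48.4871
row 5: Σ corner-gray over 8 cells = 3528  → 37.8708
row 6: Σ corner-gray over 8 cells = 3834  → 41.1555
row 7: Σ corner-gray over 8 cells = 3919  → 42.0679
row 8: Σ corner-gray over 8 cells = 3385  → 36.3358
Σ rows: total corner-gray = 33396  → 358.4845 mm³

358.485


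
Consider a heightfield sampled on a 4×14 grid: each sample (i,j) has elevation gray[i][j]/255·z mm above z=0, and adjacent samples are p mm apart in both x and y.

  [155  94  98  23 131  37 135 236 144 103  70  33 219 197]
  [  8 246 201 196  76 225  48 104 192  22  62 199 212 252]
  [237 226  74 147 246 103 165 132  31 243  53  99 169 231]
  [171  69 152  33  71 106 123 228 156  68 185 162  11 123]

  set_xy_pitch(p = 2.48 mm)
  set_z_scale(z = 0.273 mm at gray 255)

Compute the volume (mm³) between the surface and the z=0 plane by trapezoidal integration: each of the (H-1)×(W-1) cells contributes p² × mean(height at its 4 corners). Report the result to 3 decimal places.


35.161

height_mm = gray/255 × 0.273; cell vol = 2.48² × mean(4 corners)
unit = 2.48² × 0.273 / (4×255) = 0.00164614 mm³ per gray-sum
row 0: Σ corner-gray over 13 cells = 6824  → 11.2332
row 1: Σ corner-gray over 13 cells = 7670  → 12.6259
row 2: Σ corner-gray over 13 cells = 6866  → 11.3024
Σ rows: total corner-gray = 21360  → 35.1615 mm³


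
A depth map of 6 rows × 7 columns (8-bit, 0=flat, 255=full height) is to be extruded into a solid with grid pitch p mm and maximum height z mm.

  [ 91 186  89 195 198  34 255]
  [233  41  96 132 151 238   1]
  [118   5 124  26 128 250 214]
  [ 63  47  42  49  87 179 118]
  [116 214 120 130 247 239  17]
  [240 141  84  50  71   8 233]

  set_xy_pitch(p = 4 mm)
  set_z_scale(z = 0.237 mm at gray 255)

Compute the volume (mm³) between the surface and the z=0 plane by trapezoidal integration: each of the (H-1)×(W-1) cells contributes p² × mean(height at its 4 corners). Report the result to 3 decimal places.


height_mm = gray/255 × 0.237; cell vol = 4² × mean(4 corners)
unit = 4² × 0.237 / (4×255) = 0.00371765 mm³ per gray-sum
row 0: Σ corner-gray over 6 cells = 3300  → 12.2682
row 1: Σ corner-gray over 6 cells = 2948  → 10.9596
row 2: Σ corner-gray over 6 cells = 2387  → 8.8740
row 3: Σ corner-gray over 6 cells = 3022  → 11.2347
row 4: Σ corner-gray over 6 cells = 3214  → 11.9485
Σ rows: total corner-gray = 14871  → 55.2851 mm³

55.285


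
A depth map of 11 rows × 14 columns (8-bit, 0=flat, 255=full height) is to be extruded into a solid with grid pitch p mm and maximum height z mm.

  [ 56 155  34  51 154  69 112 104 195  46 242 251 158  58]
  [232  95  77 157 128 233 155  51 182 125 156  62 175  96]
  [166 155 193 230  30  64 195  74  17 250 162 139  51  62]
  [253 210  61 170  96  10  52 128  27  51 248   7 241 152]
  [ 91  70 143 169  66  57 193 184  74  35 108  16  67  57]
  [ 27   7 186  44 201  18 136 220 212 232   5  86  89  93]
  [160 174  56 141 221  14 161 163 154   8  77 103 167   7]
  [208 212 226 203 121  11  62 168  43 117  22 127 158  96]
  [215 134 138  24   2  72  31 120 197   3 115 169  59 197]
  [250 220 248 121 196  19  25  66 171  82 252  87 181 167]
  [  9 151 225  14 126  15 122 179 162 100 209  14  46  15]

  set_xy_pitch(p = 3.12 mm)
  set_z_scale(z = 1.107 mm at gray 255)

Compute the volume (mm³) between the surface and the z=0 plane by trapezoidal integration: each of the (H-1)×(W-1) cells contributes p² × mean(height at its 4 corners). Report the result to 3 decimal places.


654.250

height_mm = gray/255 × 1.107; cell vol = 3.12² × mean(4 corners)
unit = 3.12² × 1.107 / (4×255) = 0.0105647 mm³ per gray-sum
row 0: Σ corner-gray over 13 cells = 6776  → 71.5863
row 1: Σ corner-gray over 13 cells = 6868  → 72.5583
row 2: Σ corner-gray over 13 cells = 6355  → 67.1386
row 3: Σ corner-gray over 13 cells = 5519  → 58.3065
row 4: Σ corner-gray over 13 cells = 5504  → 58.1480
row 5: Σ corner-gray over 13 cells = 6037  → 63.7790
row 6: Σ corner-gray over 13 cells = 6289  → 66.4413
row 7: Σ corner-gray over 13 cells = 5784  → 61.1061
row 8: Σ corner-gray over 13 cells = 6293  → 66.4836
row 9: Σ corner-gray over 13 cells = 6503  → 68.7022
Σ rows: total corner-gray = 61928  → 654.2499 mm³


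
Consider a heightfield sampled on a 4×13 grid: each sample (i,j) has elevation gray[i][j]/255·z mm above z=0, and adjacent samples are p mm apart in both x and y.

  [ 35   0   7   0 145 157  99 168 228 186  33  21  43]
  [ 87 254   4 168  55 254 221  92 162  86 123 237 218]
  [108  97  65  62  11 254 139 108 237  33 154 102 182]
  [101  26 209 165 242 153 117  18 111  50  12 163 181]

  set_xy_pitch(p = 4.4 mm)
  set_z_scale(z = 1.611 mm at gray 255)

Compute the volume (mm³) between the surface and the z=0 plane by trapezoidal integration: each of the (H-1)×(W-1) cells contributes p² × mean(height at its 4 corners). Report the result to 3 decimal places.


height_mm = gray/255 × 1.611; cell vol = 4.4² × mean(4 corners)
unit = 4.4² × 1.611 / (4×255) = 0.0305774 mm³ per gray-sum
row 0: Σ corner-gray over 12 cells = 5783  → 176.8292
row 1: Σ corner-gray over 12 cells = 6431  → 196.6433
row 2: Σ corner-gray over 12 cells = 5628  → 172.0897
Σ rows: total corner-gray = 17842  → 545.5622 mm³

545.562


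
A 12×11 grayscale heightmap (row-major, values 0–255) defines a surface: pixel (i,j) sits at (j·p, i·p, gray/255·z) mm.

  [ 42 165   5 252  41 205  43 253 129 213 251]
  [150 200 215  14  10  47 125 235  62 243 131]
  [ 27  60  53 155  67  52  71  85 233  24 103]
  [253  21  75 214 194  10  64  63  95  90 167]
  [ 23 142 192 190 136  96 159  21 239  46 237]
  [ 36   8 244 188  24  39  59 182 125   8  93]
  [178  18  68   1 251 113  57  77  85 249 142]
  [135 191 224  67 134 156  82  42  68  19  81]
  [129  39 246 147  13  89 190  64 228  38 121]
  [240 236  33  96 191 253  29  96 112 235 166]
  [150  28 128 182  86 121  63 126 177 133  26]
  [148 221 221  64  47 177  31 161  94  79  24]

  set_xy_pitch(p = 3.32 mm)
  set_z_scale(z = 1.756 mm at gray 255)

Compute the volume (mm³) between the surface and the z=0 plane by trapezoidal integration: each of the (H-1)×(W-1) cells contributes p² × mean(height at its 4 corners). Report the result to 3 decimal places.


height_mm = gray/255 × 1.756; cell vol = 3.32² × mean(4 corners)
unit = 3.32² × 1.756 / (4×255) = 0.0189758 mm³ per gray-sum
row 0: Σ corner-gray over 10 cells = 5488  → 104.1393
row 1: Σ corner-gray over 10 cells = 4313  → 81.8427
row 2: Σ corner-gray over 10 cells = 3802  → 72.1461
row 3: Σ corner-gray over 10 cells = 4774  → 90.5906
row 4: Σ corner-gray over 10 cells = 4585  → 87.0041
row 5: Σ corner-gray over 10 cells = 4041  → 76.6813
row 6: Σ corner-gray over 10 cells = 4340  → 82.3551
row 7: Σ corner-gray over 10 cells = 4540  → 86.1502
row 8: Σ corner-gray over 10 cells = 5326  → 101.0652
row 9: Σ corner-gray over 10 cells = 5232  → 99.2815
row 10: Σ corner-gray over 10 cells = 4626  → 87.7821
Σ rows: total corner-gray = 51067  → 969.0381 mm³

969.038


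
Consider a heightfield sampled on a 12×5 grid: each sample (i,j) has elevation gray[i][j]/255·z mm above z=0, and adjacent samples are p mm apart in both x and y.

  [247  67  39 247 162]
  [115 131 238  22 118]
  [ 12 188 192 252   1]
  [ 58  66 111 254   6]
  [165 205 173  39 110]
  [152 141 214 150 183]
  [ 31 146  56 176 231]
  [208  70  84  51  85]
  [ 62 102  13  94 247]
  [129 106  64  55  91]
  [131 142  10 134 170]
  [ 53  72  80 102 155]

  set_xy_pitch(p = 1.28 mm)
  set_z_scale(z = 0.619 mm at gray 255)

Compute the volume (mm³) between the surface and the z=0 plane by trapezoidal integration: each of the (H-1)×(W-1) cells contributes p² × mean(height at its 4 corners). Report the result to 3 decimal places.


height_mm = gray/255 × 0.619; cell vol = 1.28² × mean(4 corners)
unit = 1.28² × 0.619 / (4×255) = 0.000994284 mm³ per gray-sum
row 0: Σ corner-gray over 4 cells = 2130  → 2.1178
row 1: Σ corner-gray over 4 cells = 2292  → 2.2789
row 2: Σ corner-gray over 4 cells = 2203  → 2.1904
row 3: Σ corner-gray over 4 cells = 2035  → 2.0234
row 4: Σ corner-gray over 4 cells = 2454  → 2.4400
row 5: Σ corner-gray over 4 cells = 2363  → 2.3495
row 6: Σ corner-gray over 4 cells = 1721  → 1.7112
row 7: Σ corner-gray over 4 cells = 1430  → 1.4218
row 8: Σ corner-gray over 4 cells = 1397  → 1.3890
row 9: Σ corner-gray over 4 cells = 1543  → 1.5342
row 10: Σ corner-gray over 4 cells = 1589  → 1.5799
Σ rows: total corner-gray = 21157  → 21.0361 mm³

21.036


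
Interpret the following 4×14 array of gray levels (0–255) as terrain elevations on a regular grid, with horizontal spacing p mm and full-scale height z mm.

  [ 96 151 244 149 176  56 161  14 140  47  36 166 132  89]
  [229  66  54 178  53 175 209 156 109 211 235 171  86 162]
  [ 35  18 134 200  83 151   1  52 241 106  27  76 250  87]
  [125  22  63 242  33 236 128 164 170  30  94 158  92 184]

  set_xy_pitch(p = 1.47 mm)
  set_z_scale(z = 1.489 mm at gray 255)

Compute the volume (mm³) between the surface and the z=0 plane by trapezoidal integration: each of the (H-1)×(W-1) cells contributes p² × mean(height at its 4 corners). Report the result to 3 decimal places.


61.500

height_mm = gray/255 × 1.489; cell vol = 1.47² × mean(4 corners)
unit = 1.47² × 1.489 / (4×255) = 0.00315449 mm³ per gray-sum
row 0: Σ corner-gray over 13 cells = 6926  → 21.8480
row 1: Σ corner-gray over 13 cells = 6597  → 20.8102
row 2: Σ corner-gray over 13 cells = 5973  → 18.8418
Σ rows: total corner-gray = 19496  → 61.4999 mm³


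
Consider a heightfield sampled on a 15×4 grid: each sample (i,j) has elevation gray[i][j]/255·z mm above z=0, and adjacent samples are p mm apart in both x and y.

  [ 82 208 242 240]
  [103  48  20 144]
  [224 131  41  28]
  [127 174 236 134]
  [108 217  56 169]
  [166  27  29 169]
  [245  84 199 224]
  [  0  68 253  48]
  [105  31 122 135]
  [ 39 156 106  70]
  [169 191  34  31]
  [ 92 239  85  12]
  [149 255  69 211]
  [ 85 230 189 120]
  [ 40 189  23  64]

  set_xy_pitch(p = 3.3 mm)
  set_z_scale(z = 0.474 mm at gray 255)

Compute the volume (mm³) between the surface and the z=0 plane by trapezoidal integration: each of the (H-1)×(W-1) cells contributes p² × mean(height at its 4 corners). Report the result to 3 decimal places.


height_mm = gray/255 × 0.474; cell vol = 3.3² × mean(4 corners)
unit = 3.3² × 0.474 / (4×255) = 0.00506065 mm³ per gray-sum
row 0: Σ corner-gray over 3 cells = 1605  → 8.1223
row 1: Σ corner-gray over 3 cells = 979  → 4.9544
row 2: Σ corner-gray over 3 cells = 1677  → 8.4867
row 3: Σ corner-gray over 3 cells = 1904  → 9.6355
row 4: Σ corner-gray over 3 cells = 1270  → 6.4270
row 5: Σ corner-gray over 3 cells = 1482  → 7.4999
row 6: Σ corner-gray over 3 cells = 1725  → 8.7296
row 7: Σ corner-gray over 3 cells = 1236  → 6.2550
row 8: Σ corner-gray over 3 cells = 1179  → 5.9665
row 9: Σ corner-gray over 3 cells = 1283  → 6.4928
row 10: Σ corner-gray over 3 cells = 1402  → 7.0950
row 11: Σ corner-gray over 3 cells = 1760  → 8.9067
row 12: Σ corner-gray over 3 cells = 2051  → 10.3794
row 13: Σ corner-gray over 3 cells = 1571  → 7.9503
Σ rows: total corner-gray = 21124  → 106.9011 mm³

106.901


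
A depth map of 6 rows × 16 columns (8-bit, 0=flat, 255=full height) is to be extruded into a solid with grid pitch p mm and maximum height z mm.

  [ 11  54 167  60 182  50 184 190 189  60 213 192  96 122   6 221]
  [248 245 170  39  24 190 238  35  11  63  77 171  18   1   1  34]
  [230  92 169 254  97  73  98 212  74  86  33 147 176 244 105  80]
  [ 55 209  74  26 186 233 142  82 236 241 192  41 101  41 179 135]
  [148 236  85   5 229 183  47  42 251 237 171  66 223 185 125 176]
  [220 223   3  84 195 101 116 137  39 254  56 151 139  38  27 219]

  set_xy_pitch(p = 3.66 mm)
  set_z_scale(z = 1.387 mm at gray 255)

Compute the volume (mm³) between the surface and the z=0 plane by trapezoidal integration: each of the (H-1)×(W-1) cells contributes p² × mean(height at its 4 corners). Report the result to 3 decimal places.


699.161

height_mm = gray/255 × 1.387; cell vol = 3.66² × mean(4 corners)
unit = 3.66² × 1.387 / (4×255) = 0.0182154 mm³ per gray-sum
row 0: Σ corner-gray over 15 cells = 6610  → 120.4037
row 1: Σ corner-gray over 15 cells = 6878  → 125.2854
row 2: Σ corner-gray over 15 cells = 8186  → 149.1112
row 3: Σ corner-gray over 15 cells = 8650  → 157.5631
row 4: Σ corner-gray over 15 cells = 8059  → 146.7978
Σ rows: total corner-gray = 38383  → 699.1613 mm³


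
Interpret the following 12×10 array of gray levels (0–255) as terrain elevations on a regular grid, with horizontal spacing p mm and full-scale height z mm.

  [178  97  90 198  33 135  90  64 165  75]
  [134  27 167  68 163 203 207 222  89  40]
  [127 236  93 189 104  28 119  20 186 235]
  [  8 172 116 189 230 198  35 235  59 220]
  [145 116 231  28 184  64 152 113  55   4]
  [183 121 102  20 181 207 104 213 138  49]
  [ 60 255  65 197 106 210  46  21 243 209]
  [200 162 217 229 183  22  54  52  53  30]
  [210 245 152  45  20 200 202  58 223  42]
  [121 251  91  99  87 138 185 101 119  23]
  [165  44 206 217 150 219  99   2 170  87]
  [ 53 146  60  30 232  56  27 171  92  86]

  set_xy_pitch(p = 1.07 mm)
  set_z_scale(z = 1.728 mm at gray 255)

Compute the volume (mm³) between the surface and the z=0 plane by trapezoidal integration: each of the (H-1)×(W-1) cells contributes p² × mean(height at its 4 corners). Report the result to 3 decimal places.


height_mm = gray/255 × 1.728; cell vol = 1.07² × mean(4 corners)
unit = 1.07² × 1.728 / (4×255) = 0.0019396 mm³ per gray-sum
row 0: Σ corner-gray over 9 cells = 4463  → 8.6564
row 1: Σ corner-gray over 9 cells = 4778  → 9.2674
row 2: Σ corner-gray over 9 cells = 5008  → 9.7135
row 3: Σ corner-gray over 9 cells = 4731  → 9.1762
row 4: Σ corner-gray over 9 cells = 4439  → 8.6099
row 5: Σ corner-gray over 9 cells = 4959  → 9.6185
row 6: Σ corner-gray over 9 cells = 4729  → 9.1723
row 7: Σ corner-gray over 9 cells = 4716  → 9.1471
row 8: Σ corner-gray over 9 cells = 4828  → 9.3644
row 9: Σ corner-gray over 9 cells = 4752  → 9.2170
row 10: Σ corner-gray over 9 cells = 4233  → 8.2103
Σ rows: total corner-gray = 51636  → 100.1529 mm³

100.153


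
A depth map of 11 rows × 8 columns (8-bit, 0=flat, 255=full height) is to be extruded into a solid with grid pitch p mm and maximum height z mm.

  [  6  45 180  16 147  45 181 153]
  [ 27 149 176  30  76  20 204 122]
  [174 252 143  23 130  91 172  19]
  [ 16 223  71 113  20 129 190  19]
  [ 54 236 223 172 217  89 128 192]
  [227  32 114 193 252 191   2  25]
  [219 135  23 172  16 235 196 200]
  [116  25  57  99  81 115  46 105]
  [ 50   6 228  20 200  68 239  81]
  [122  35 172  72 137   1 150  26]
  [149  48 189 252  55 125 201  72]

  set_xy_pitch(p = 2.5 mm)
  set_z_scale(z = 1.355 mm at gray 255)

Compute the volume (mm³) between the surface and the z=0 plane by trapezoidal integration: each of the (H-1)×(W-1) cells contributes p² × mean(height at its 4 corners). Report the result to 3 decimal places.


276.413

height_mm = gray/255 × 1.355; cell vol = 2.5² × mean(4 corners)
unit = 2.5² × 1.355 / (4×255) = 0.0083027 mm³ per gray-sum
row 0: Σ corner-gray over 7 cells = 2846  → 23.6295
row 1: Σ corner-gray over 7 cells = 3274  → 27.1830
row 2: Σ corner-gray over 7 cells = 3342  → 27.7476
row 3: Σ corner-gray over 7 cells = 3903  → 32.4054
row 4: Σ corner-gray over 7 cells = 4196  → 34.8381
row 5: Σ corner-gray over 7 cells = 3793  → 31.4921
row 6: Σ corner-gray over 7 cells = 3040  → 25.2402
row 7: Σ corner-gray over 7 cells = 2720  → 22.5833
row 8: Σ corner-gray over 7 cells = 2935  → 24.3684
row 9: Σ corner-gray over 7 cells = 3243  → 26.9256
Σ rows: total corner-gray = 33292  → 276.4134 mm³


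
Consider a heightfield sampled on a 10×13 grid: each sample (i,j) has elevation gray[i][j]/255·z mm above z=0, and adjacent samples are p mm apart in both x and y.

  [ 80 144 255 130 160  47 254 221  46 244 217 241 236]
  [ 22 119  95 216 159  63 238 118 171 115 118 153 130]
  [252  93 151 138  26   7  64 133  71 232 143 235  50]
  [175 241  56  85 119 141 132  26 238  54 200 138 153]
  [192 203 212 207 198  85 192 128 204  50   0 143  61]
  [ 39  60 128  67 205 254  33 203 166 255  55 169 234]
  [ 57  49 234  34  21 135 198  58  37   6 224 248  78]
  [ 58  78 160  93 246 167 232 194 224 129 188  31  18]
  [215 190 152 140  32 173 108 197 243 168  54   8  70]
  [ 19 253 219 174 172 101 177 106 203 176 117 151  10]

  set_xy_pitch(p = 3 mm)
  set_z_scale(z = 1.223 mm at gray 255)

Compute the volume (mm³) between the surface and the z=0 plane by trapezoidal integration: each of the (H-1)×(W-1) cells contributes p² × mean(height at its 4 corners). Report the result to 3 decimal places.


height_mm = gray/255 × 1.223; cell vol = 3² × mean(4 corners)
unit = 3² × 1.223 / (4×255) = 0.0107912 mm³ per gray-sum
row 0: Σ corner-gray over 12 cells = 7516  → 81.1065
row 1: Σ corner-gray over 12 cells = 6170  → 66.5816
row 2: Σ corner-gray over 12 cells = 6076  → 65.5672
row 3: Σ corner-gray over 12 cells = 6685  → 72.1390
row 4: Σ corner-gray over 12 cells = 6960  → 75.1066
row 5: Σ corner-gray over 12 cells = 6086  → 65.6751
row 6: Σ corner-gray over 12 cells = 6183  → 66.7218
row 7: Σ corner-gray over 12 cells = 6775  → 73.1102
row 8: Σ corner-gray over 12 cells = 6942  → 74.9123
Σ rows: total corner-gray = 59393  → 640.9203 mm³

640.920


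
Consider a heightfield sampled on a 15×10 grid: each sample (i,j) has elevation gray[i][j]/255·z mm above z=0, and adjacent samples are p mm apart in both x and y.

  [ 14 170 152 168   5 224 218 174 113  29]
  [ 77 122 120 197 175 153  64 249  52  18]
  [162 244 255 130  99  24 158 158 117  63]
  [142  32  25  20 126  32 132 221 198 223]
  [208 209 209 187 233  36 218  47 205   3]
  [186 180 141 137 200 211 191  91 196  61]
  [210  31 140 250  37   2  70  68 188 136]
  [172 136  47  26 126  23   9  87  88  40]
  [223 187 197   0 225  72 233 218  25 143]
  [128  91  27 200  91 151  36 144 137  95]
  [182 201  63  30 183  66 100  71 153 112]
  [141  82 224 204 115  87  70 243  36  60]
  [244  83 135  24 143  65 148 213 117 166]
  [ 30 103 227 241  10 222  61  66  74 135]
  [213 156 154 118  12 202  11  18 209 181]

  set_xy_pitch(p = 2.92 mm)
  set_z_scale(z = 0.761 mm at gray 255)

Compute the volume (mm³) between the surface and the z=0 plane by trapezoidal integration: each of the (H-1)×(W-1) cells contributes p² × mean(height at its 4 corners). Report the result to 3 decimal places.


403.495

height_mm = gray/255 × 0.761; cell vol = 2.92² × mean(4 corners)
unit = 2.92² × 0.761 / (4×255) = 0.00636136 mm³ per gray-sum
row 0: Σ corner-gray over 9 cells = 4850  → 30.8526
row 1: Σ corner-gray over 9 cells = 4954  → 31.5142
row 2: Σ corner-gray over 9 cells = 4532  → 28.8297
row 3: Σ corner-gray over 9 cells = 4836  → 30.7636
row 4: Σ corner-gray over 9 cells = 5840  → 37.1504
row 5: Σ corner-gray over 9 cells = 4859  → 30.9099
row 6: Σ corner-gray over 9 cells = 3214  → 20.4454
row 7: Σ corner-gray over 9 cells = 3976  → 25.2928
row 8: Σ corner-gray over 9 cells = 4657  → 29.6249
row 9: Σ corner-gray over 9 cells = 4005  → 25.4773
row 10: Σ corner-gray over 9 cells = 4351  → 27.6783
row 11: Σ corner-gray over 9 cells = 4589  → 29.1923
row 12: Σ corner-gray over 9 cells = 4439  → 28.2381
row 13: Σ corner-gray over 9 cells = 4327  → 27.5256
Σ rows: total corner-gray = 63429  → 403.4949 mm³


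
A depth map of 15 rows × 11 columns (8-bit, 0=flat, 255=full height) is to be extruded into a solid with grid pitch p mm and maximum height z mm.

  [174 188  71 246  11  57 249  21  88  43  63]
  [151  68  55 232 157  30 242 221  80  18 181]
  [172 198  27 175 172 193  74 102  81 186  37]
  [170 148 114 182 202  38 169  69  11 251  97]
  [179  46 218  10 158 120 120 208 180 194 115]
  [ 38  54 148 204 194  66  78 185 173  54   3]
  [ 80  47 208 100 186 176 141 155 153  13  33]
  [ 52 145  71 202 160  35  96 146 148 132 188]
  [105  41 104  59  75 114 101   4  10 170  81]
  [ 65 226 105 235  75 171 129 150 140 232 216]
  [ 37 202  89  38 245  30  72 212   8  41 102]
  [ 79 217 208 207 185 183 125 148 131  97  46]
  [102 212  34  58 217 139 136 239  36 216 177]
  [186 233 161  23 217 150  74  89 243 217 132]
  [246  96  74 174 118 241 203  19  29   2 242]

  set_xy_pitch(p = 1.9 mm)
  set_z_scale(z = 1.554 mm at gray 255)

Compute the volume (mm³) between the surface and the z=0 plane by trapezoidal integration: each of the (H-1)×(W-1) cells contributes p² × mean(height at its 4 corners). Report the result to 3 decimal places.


height_mm = gray/255 × 1.554; cell vol = 1.9² × mean(4 corners)
unit = 1.9² × 1.554 / (4×255) = 0.00549994 mm³ per gray-sum
row 0: Σ corner-gray over 10 cells = 4723  → 25.9762
row 1: Σ corner-gray over 10 cells = 5163  → 28.3962
row 2: Σ corner-gray over 10 cells = 5260  → 28.9297
row 3: Σ corner-gray over 10 cells = 5437  → 29.9032
row 4: Σ corner-gray over 10 cells = 5155  → 28.3522
row 5: Σ corner-gray over 10 cells = 4824  → 26.5317
row 6: Σ corner-gray over 10 cells = 4981  → 27.3952
row 7: Σ corner-gray over 10 cells = 4052  → 22.2858
row 8: Σ corner-gray over 10 cells = 4749  → 26.1192
row 9: Σ corner-gray over 10 cells = 5220  → 28.7097
row 10: Σ corner-gray over 10 cells = 5140  → 28.2697
row 11: Σ corner-gray over 10 cells = 5980  → 32.8896
row 12: Σ corner-gray over 10 cells = 5985  → 32.9171
row 13: Σ corner-gray over 10 cells = 5532  → 30.4257
Σ rows: total corner-gray = 72201  → 397.1013 mm³

397.101


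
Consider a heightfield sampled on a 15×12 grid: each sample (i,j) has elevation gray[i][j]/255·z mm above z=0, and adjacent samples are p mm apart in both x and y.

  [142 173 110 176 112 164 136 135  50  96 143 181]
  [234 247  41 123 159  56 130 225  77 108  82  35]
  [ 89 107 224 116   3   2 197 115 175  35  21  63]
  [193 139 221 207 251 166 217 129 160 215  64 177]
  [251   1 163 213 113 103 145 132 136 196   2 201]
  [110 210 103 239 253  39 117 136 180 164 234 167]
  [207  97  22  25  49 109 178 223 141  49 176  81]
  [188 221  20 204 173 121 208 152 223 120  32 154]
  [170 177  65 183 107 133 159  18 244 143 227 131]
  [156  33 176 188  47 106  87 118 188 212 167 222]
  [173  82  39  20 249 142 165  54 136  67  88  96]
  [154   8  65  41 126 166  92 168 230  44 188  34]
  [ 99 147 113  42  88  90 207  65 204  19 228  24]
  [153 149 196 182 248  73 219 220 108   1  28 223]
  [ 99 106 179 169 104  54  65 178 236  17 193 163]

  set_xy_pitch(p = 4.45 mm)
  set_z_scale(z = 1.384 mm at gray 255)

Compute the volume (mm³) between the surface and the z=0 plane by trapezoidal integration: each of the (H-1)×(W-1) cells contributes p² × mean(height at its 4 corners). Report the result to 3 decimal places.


2186.702

height_mm = gray/255 × 1.384; cell vol = 4.45² × mean(4 corners)
unit = 4.45² × 1.384 / (4×255) = 0.0268693 mm³ per gray-sum
row 0: Σ corner-gray over 11 cells = 5678  → 152.5637
row 1: Σ corner-gray over 11 cells = 4907  → 131.8475
row 2: Σ corner-gray over 11 cells = 6050  → 162.5591
row 3: Σ corner-gray over 11 cells = 6768  → 181.8512
row 4: Σ corner-gray over 11 cells = 6487  → 174.3010
row 5: Σ corner-gray over 11 cells = 6053  → 162.6397
row 6: Σ corner-gray over 11 cells = 5716  → 153.5848
row 7: Σ corner-gray over 11 cells = 6503  → 174.7309
row 8: Σ corner-gray over 11 cells = 6235  → 167.5299
row 9: Σ corner-gray over 11 cells = 5375  → 144.4224
row 10: Σ corner-gray over 11 cells = 4797  → 128.8919
row 11: Σ corner-gray over 11 cells = 4973  → 133.6209
row 12: Σ corner-gray over 11 cells = 5753  → 154.5789
row 13: Σ corner-gray over 11 cells = 6088  → 163.5801
Σ rows: total corner-gray = 81383  → 2186.7022 mm³


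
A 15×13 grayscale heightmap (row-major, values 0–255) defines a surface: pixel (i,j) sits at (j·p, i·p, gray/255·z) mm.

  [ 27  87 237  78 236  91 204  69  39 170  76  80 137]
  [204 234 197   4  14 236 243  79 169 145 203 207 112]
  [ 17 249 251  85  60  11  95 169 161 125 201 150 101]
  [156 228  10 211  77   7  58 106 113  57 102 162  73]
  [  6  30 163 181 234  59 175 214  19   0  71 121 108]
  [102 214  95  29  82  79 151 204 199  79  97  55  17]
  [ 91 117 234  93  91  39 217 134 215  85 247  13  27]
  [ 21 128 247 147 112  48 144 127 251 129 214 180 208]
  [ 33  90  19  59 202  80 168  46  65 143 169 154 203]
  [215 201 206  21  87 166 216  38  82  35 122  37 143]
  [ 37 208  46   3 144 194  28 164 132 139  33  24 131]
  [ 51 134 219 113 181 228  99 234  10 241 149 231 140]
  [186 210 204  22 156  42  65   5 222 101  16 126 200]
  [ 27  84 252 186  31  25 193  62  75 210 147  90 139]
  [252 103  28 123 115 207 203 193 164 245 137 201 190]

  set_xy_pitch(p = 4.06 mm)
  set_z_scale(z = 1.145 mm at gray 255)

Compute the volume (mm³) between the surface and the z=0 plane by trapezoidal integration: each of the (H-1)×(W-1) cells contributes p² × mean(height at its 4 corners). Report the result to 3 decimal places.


height_mm = gray/255 × 1.145; cell vol = 4.06² × mean(4 corners)
unit = 4.06² × 1.145 / (4×255) = 0.0185036 mm³ per gray-sum
row 0: Σ corner-gray over 12 cells = 6676  → 123.5304
row 1: Σ corner-gray over 12 cells = 7010  → 129.7106
row 2: Σ corner-gray over 12 cells = 5723  → 105.8964
row 3: Σ corner-gray over 12 cells = 5139  → 95.0903
row 4: Σ corner-gray over 12 cells = 5335  → 98.7170
row 5: Σ corner-gray over 12 cells = 5775  → 106.8586
row 6: Σ corner-gray over 12 cells = 6771  → 125.2882
row 7: Σ corner-gray over 12 cells = 6309  → 116.7395
row 8: Σ corner-gray over 12 cells = 5406  → 100.0307
row 9: Σ corner-gray over 12 cells = 5178  → 95.8119
row 10: Σ corner-gray over 12 cells = 6267  → 115.9624
row 11: Σ corner-gray over 12 cells = 6593  → 121.9946
row 12: Σ corner-gray over 12 cells = 5600  → 103.6204
row 13: Σ corner-gray over 12 cells = 6756  → 125.0107
Σ rows: total corner-gray = 84538  → 1564.2615 mm³

1564.261


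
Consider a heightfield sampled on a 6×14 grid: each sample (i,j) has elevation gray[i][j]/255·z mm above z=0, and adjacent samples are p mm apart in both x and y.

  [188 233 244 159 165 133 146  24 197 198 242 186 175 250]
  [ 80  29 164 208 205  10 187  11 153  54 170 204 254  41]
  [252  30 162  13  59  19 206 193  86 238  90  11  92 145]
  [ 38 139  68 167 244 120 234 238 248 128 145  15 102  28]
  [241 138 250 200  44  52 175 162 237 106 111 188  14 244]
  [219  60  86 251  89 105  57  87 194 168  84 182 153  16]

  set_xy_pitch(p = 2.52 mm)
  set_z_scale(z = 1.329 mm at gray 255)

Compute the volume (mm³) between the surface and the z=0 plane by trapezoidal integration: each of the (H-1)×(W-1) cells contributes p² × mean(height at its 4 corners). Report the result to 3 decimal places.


height_mm = gray/255 × 1.329; cell vol = 2.52² × mean(4 corners)
unit = 2.52² × 1.329 / (4×255) = 0.0082742 mm³ per gray-sum
row 0: Σ corner-gray over 13 cells = 8061  → 66.6983
row 1: Σ corner-gray over 13 cells = 6214  → 51.4159
row 2: Σ corner-gray over 13 cells = 6557  → 54.2539
row 3: Σ corner-gray over 13 cells = 7601  → 62.8922
row 4: Σ corner-gray over 13 cells = 7106  → 58.7964
Σ rows: total corner-gray = 35539  → 294.0567 mm³

294.057


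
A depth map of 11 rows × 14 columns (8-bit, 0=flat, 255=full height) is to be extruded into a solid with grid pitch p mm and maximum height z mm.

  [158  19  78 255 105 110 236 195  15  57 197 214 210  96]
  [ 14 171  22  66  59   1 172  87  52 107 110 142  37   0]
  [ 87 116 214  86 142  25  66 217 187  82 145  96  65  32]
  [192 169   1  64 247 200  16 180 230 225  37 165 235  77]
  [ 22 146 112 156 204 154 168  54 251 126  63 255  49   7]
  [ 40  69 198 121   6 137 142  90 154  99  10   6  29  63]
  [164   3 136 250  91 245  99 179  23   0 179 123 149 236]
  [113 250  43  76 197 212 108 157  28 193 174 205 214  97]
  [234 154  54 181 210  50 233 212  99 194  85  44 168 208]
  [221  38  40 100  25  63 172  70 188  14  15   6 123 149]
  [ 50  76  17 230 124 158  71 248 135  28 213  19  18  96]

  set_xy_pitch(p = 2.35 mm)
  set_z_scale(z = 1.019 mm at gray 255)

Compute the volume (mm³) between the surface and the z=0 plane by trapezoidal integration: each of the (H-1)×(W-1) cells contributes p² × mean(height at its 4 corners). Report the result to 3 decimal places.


height_mm = gray/255 × 1.019; cell vol = 2.35² × mean(4 corners)
unit = 2.35² × 1.019 / (4×255) = 0.00551709 mm³ per gray-sum
row 0: Σ corner-gray over 13 cells = 5702  → 31.4584
row 1: Σ corner-gray over 13 cells = 5067  → 27.9551
row 2: Σ corner-gray over 13 cells = 6808  → 37.5603
row 3: Σ corner-gray over 13 cells = 7312  → 40.3409
row 4: Σ corner-gray over 13 cells = 5730  → 31.6129
row 5: Σ corner-gray over 13 cells = 5579  → 30.7798
row 6: Σ corner-gray over 13 cells = 7278  → 40.1534
row 7: Σ corner-gray over 13 cells = 7734  → 42.6691
row 8: Σ corner-gray over 13 cells = 5888  → 32.4846
row 9: Σ corner-gray over 13 cells = 4898  → 27.0227
Σ rows: total corner-gray = 61996  → 342.0373 mm³

342.037
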